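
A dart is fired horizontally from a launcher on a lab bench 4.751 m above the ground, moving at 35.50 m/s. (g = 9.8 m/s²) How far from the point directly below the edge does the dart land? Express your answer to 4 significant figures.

Initial vertical velocity is zero, so the fall time comes from h = ½ g t²: t = √(2 × 4.751 / 9.8) = 0.98468 s.
Horizontal motion is uniform at 35.50 m/s, so x = 35.50 × 0.98468 = 34.96 m.

34.96 m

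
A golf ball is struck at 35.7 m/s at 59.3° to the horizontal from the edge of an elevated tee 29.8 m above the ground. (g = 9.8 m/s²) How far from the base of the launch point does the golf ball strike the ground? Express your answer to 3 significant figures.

130 m

Components: v_x = 35.7 cos 59.3° = 18.23 m/s, v_y = 35.7 sin 59.3° = 30.70 m/s.
Vertical: 0 = 29.8 + 30.70 t − ½(9.8) t² ⇒ 4.900 t² − 30.70 t − 29.8 = 0.
t = [30.70 + √(942.5 + 584.1)] / 9.800 = 7.120 s.
Horizontal: R = v_x · t = 18.23 × 7.120 = 130 m.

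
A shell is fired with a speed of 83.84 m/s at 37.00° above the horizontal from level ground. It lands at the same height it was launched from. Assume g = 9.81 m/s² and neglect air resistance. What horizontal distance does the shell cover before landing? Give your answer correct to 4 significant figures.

For level ground, R = v₀² sin(2θ) / g.
sin(2 × 37.00°) = sin 74.000° = 0.9613.
R = (83.84)² × 0.9613 / 9.81 = 688.8 m.

688.8 m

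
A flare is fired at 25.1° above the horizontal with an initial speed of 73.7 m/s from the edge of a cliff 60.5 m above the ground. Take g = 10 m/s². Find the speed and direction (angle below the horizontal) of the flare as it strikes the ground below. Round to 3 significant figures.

v_x = 73.7 cos 25.1° = 66.74 m/s (constant).
|v_y| at impact = √((31.26)² + 2×10×60.5) = 46.77 m/s.
Speed = √(66.74² + 46.77²) = 81.5 m/s; angle = arctan(46.77/66.74) = 35.0° below horizontal.

81.5 m/s at 35.0° below the horizontal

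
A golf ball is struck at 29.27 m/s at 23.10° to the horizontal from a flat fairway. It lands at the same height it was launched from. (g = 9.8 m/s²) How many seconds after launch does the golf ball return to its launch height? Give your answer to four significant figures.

Vertical component: v_y = 29.27 sin 23.10° = 11.484 m/s.
For a projectile landing at launch height, time of flight is t = 2 v_y / g = 2 × 11.484 / 9.8 = 2.344 s.

2.344 s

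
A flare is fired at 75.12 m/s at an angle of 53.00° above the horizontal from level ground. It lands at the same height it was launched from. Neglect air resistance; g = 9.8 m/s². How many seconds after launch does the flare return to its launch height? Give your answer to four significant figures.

Vertical component: v_y = 75.12 sin 53.00° = 59.993 m/s.
For a projectile landing at launch height, time of flight is t = 2 v_y / g = 2 × 59.993 / 9.8 = 12.24 s.

12.24 s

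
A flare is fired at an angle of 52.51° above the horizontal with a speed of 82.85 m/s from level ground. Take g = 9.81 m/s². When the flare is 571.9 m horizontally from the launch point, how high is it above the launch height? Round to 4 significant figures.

v_x = 82.85 cos 52.51° = 50.424 m/s, v_y0 = 82.85 sin 52.51° = 65.738 m/s.
Time to reach x = 571.9 m: t = x / v_x = 571.9 / 50.424 = 11.342 s.
y = v_y0 t − ½ g t² = 65.738×11.342 − 4.905×11.342² = 114.6 m.

114.6 m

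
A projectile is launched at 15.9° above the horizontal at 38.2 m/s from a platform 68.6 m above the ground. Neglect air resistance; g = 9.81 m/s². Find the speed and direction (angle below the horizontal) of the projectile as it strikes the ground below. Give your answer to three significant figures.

53.0 m/s at 46.1° below the horizontal

v_x = 38.2 cos 15.9° = 36.74 m/s (constant).
|v_y| at impact = √((10.47)² + 2×9.81×68.6) = 38.15 m/s.
Speed = √(36.74² + 38.15²) = 53.0 m/s; angle = arctan(38.15/36.74) = 46.1° below horizontal.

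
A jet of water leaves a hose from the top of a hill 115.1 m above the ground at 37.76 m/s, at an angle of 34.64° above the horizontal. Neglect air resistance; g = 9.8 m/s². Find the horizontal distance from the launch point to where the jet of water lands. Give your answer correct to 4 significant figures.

233.3 m

Components: v_x = 37.76 cos 34.64° = 31.067 m/s, v_y = 37.76 sin 34.64° = 21.463 m/s.
Vertical: 0 = 115.1 + 21.463 t − ½(9.8) t² ⇒ 4.900 t² − 21.463 t − 115.1 = 0.
t = [21.463 + √(460.66 + 2256.0)] / 9.800 = 7.5086 s.
Horizontal: R = v_x · t = 31.067 × 7.5086 = 233.3 m.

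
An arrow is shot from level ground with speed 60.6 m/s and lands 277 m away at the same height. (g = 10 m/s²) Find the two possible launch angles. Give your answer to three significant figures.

Level-ground range: R = v₀² sin(2θ)/g ⇒ sin 2θ = R g / v₀² = 277×10/60.6² = 0.7543.
2θ = arcsin(0.7543) = 48.96° or 180° − 48.96° = 131.04°.
So θ = 24.5° or θ = 65.5°.

24.5° and 65.5°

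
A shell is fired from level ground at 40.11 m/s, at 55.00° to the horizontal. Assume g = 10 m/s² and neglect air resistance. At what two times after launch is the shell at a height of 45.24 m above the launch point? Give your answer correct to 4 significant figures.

v_y0 = 40.11 sin 55.00° = 32.856 m/s.
Set y = v_y0 t − ½ g t² = 45.24: 5.000 t² − 32.856 t + 45.24 = 0.
t = [32.856 ± √(1079.5 − 904.80)] / 10 = (32.856 ± 13.217) / 10, giving t = 1.964 s or t = 4.607 s.
So the shell is at 45.24 m at t = 1.964 s (rising) and t = 4.607 s (falling).

1.964 s and 4.607 s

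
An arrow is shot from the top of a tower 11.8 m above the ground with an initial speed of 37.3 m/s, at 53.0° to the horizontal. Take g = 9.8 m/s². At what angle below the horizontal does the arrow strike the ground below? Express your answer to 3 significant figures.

56.1°

v_x = 37.3 cos 53.0° = 22.45 m/s.
At impact |v_y| = √(v_y0² + 2 g h) = √(29.79² + 2×9.8×11.8) = 33.45 m/s.
Angle below horizontal = arctan(|v_y| / v_x) = arctan(33.45 / 22.45) = 56.1°.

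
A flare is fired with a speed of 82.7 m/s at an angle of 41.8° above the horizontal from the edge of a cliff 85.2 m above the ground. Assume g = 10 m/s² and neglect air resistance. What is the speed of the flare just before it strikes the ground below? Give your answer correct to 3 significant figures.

92.4 m/s

v_x = 82.7 cos 41.8° = 61.65 m/s is unchanged throughout.
For the vertical component, v_y² = v_y0² + 2 g h = (55.12)² + 2×10×85.2 = 4742, so |v_y| = 68.86 m/s.
Impact speed = √(v_x² + v_y²) = √(3801 + 4742) = 92.4 m/s.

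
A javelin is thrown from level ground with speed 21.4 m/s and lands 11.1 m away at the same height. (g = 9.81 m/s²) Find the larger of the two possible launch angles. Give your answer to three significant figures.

83.1°

Level-ground range: R = v₀² sin(2θ)/g ⇒ sin 2θ = R g / v₀² = 11.1×9.81/21.4² = 0.2378.
2θ = arcsin(0.2378) = 13.76° or 180° − 13.76° = 166.24°.
So θ = 6.88° or θ = 83.1°.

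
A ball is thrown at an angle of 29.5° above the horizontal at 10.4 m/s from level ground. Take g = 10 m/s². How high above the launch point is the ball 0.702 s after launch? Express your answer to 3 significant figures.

v_y0 = 10.4 sin 29.5° = 5.121 m/s.
y(t) = v_y0 t − ½ g t² = 5.121×0.702 − 5.000×0.702² = 1.13 m.

1.13 m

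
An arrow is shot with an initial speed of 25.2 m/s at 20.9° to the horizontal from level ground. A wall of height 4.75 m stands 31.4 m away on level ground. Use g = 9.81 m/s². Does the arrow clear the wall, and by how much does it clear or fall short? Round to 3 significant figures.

No — it falls 1.49 m short of clearing the wall.

v_x = 25.2 cos 20.9° = 23.54 m/s; v_y0 = 25.2 sin 20.9° = 8.990 m/s.
Time to reach the wall: t = 31.4 / 23.54 = 1.334 s.
Height at that point: y = 8.990×1.334 − 4.905×1.334² = 3.264 m.
That is 4.75 − 3.264 = 1.49 m below the top of the wall, so the arrow does not clear it.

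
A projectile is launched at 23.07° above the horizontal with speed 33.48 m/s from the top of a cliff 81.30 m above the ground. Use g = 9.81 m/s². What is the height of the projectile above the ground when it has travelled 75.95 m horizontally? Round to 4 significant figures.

v_x = 33.48 cos 23.07° = 30.802 m/s, v_y0 = 33.48 sin 23.07° = 13.119 m/s.
Time to reach x = 75.95 m: t = x / v_x = 75.95 / 30.802 = 2.4657 s.
y = 81.30 + v_y0 t − ½ g t² = 81.30 + 13.119×2.4657 − 4.905×2.4657² = 83.83 m.

83.83 m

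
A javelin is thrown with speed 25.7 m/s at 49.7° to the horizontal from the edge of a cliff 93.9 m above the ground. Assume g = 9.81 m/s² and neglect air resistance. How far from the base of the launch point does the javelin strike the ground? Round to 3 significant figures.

113 m

Components: v_x = 25.7 cos 49.7° = 16.62 m/s, v_y = 25.7 sin 49.7° = 19.60 m/s.
Vertical: 0 = 93.9 + 19.60 t − ½(9.81) t² ⇒ 4.905 t² − 19.60 t − 93.9 = 0.
t = [19.60 + √(384.2 + 1842)] / 9.810 = 6.808 s.
Horizontal: R = v_x · t = 16.62 × 6.808 = 113 m.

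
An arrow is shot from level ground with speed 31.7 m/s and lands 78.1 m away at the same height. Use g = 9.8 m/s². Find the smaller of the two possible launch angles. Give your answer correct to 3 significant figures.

24.8°

Level-ground range: R = v₀² sin(2θ)/g ⇒ sin 2θ = R g / v₀² = 78.1×9.8/31.7² = 0.7617.
2θ = arcsin(0.7617) = 49.61° or 180° − 49.61° = 130.39°.
So θ = 24.8° or θ = 65.2°.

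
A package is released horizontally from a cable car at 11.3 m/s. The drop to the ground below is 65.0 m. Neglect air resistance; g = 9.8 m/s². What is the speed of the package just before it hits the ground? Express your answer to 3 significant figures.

Fall time: t = √(2 × 65.0 / 9.8) = 3.642 s.
At impact: v_x = 11.3 m/s (unchanged), v_y = g t = 9.8 × 3.642 = 35.69 m/s.
Speed = √(v_x² + v_y²) = √(127.7 + 1274) = 37.4 m/s.

37.4 m/s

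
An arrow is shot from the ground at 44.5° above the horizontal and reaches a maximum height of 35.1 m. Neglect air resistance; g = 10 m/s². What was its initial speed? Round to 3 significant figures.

At maximum height v_y = 0, so (v₀ sin θ)² = 2 g H.
v₀ sin 44.5° = √(2 × 10 × 35.1) = 26.50 m/s.
v₀ = 26.50 / sin 44.5° = 26.50 / 0.7009 = 37.8 m/s.

37.8 m/s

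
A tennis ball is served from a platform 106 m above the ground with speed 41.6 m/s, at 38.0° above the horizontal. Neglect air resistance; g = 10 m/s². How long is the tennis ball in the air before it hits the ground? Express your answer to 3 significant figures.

Vertical component: v_y = 41.6 sin 38.0° = 25.61 m/s.
Taking up as positive with launch at y = 106 m, landing at y = 0: 0 = 106 + 25.61 t − ½(10) t².
Solving 5.000 t² − 25.61 t − 106 = 0 gives t = [25.61 + √(25.61² + 4·5.000·106)] / 10.00 = 7.83 s.

7.83 s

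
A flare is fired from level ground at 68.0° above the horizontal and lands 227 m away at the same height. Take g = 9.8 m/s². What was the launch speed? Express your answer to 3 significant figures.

56.6 m/s

On level ground, R = v₀² sin(2θ) / g, so v₀ = √(R g / sin 2θ).
sin(2 × 68.0°) = 0.6947.
v₀ = √(227 × 9.8 / 0.6947) = √3202 = 56.6 m/s.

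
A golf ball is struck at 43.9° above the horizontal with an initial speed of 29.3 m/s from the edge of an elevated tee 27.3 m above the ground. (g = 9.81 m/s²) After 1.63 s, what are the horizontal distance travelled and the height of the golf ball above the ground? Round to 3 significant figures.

v_x = 29.3 cos 43.9° = 21.11 m/s; v_y0 = 29.3 sin 43.9° = 20.32 m/s.
x = v_x t = 21.11 × 1.63 = 34.4 m.
y = 27.3 + v_y0 t − ½ g t² = 47.4 m.

x = 34.4 m, y = 47.4 m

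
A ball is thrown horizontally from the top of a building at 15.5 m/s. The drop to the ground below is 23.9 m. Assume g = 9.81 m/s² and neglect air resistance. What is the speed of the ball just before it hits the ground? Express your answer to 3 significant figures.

26.6 m/s

Fall time: t = √(2 × 23.9 / 9.81) = 2.207 s.
At impact: v_x = 15.5 m/s (unchanged), v_y = g t = 9.81 × 2.207 = 21.65 m/s.
Speed = √(v_x² + v_y²) = √(240.2 + 468.7) = 26.6 m/s.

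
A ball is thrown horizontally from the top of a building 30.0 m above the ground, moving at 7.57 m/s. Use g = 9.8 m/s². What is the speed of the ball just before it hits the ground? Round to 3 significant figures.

25.4 m/s

Fall time: t = √(2 × 30.0 / 9.8) = 2.474 s.
At impact: v_x = 7.57 m/s (unchanged), v_y = g t = 9.8 × 2.474 = 24.25 m/s.
Speed = √(v_x² + v_y²) = √(57.30 + 588.1) = 25.4 m/s.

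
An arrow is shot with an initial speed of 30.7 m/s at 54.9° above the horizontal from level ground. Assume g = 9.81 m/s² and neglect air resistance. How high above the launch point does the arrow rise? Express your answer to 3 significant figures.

32.2 m

Vertical component of launch velocity: v_y = 30.7 sin 54.9° = 25.12 m/s.
At the highest point the vertical velocity is zero, so v_y² = 2 g h_max.
h_max = (25.12)² / (2 × 9.81) = 631.0 / 19.62 = 32.2 m.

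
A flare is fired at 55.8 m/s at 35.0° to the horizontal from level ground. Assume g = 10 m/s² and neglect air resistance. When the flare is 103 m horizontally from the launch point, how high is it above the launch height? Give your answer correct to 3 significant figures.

v_x = 55.8 cos 35.0° = 45.71 m/s, v_y0 = 55.8 sin 35.0° = 32.01 m/s.
Time to reach x = 103 m: t = x / v_x = 103 / 45.71 = 2.253 s.
y = v_y0 t − ½ g t² = 32.01×2.253 − 5.000×2.253² = 46.7 m.

46.7 m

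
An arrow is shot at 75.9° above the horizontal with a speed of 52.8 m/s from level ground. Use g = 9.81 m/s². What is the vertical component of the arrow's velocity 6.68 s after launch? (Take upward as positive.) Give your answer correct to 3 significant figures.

Initial vertical component: v_y0 = 52.8 sin 75.9° = 51.21 m/s.
v_y(t) = v_y0 − g t = 51.21 − 9.81 × 6.68 = -14.3 m/s.

-14.3 m/s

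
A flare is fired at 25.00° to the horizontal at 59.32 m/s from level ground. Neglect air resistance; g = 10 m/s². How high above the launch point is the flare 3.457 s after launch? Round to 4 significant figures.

26.91 m

v_y0 = 59.32 sin 25.00° = 25.070 m/s.
y(t) = v_y0 t − ½ g t² = 25.070×3.457 − 5.000×3.457² = 26.91 m.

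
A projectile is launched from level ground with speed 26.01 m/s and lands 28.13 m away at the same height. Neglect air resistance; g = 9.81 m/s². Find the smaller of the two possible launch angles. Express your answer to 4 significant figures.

Level-ground range: R = v₀² sin(2θ)/g ⇒ sin 2θ = R g / v₀² = 28.13×9.81/26.01² = 0.4079.
2θ = arcsin(0.4079) = 24.073° or 180° − 24.073° = 155.927°.
So θ = 12.04° or θ = 77.96°.

12.04°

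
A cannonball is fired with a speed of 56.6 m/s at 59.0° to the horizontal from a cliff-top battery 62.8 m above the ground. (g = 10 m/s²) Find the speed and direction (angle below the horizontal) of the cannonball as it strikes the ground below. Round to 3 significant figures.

v_x = 56.6 cos 59.0° = 29.15 m/s (constant).
|v_y| at impact = √((48.52)² + 2×10×62.8) = 60.08 m/s.
Speed = √(29.15² + 60.08²) = 66.8 m/s; angle = arctan(60.08/29.15) = 64.1° below horizontal.

66.8 m/s at 64.1° below the horizontal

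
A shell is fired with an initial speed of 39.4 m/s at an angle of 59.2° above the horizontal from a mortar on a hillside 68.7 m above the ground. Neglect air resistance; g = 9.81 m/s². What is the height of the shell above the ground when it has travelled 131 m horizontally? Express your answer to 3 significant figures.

81.6 m

v_x = 39.4 cos 59.2° = 20.17 m/s, v_y0 = 39.4 sin 59.2° = 33.84 m/s.
Time to reach x = 131 m: t = x / v_x = 131 / 20.17 = 6.495 s.
y = 68.7 + v_y0 t − ½ g t² = 68.7 + 33.84×6.495 − 4.905×6.495² = 81.6 m.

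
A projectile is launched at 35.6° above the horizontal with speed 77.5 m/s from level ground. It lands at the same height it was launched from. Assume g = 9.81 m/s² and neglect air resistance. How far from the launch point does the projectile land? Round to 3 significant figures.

Components: v_x = 77.5 cos 35.6° = 63.02 m/s, v_y = 77.5 sin 35.6° = 45.11 m/s.
Time of flight (same landing height): t = 2 v_y / g = 2 × 45.11 / 9.81 = 9.197 s.
Range: R = v_x · t = 63.02 × 9.197 = 580 m.

580 m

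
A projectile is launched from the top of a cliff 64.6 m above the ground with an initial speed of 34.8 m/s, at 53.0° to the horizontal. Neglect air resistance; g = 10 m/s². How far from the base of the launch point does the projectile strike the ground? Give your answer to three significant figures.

Components: v_x = 34.8 cos 53.0° = 20.94 m/s, v_y = 34.8 sin 53.0° = 27.79 m/s.
Vertical: 0 = 64.6 + 27.79 t − ½(10) t² ⇒ 5.000 t² − 27.79 t − 64.6 = 0.
t = [27.79 + √(772.3 + 1292)] / 10.00 = 7.322 s.
Horizontal: R = v_x · t = 20.94 × 7.322 = 153 m.

153 m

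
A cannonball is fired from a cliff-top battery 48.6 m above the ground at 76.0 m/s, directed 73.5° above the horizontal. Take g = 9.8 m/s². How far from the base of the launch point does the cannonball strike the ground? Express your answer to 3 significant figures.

Components: v_x = 76.0 cos 73.5° = 21.59 m/s, v_y = 76.0 sin 73.5° = 72.87 m/s.
Vertical: 0 = 48.6 + 72.87 t − ½(9.8) t² ⇒ 4.900 t² − 72.87 t − 48.6 = 0.
t = [72.87 + √(5310 + 952.6)] / 9.800 = 15.51 s.
Horizontal: R = v_x · t = 21.59 × 15.51 = 335 m.

335 m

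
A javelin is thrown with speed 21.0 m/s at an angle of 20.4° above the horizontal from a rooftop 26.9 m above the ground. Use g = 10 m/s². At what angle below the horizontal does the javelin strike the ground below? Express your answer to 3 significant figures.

51.0°

v_x = 21.0 cos 20.4° = 19.68 m/s.
At impact |v_y| = √(v_y0² + 2 g h) = √(7.320² + 2×10×26.9) = 24.32 m/s.
Angle below horizontal = arctan(|v_y| / v_x) = arctan(24.32 / 19.68) = 51.0°.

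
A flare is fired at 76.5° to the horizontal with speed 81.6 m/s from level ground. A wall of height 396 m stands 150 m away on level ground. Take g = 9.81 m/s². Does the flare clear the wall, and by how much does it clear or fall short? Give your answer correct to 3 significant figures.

No — it falls 75.3 m short of clearing the wall.

v_x = 81.6 cos 76.5° = 19.05 m/s; v_y0 = 81.6 sin 76.5° = 79.35 m/s.
Time to reach the wall: t = 150 / 19.05 = 7.874 s.
Height at that point: y = 79.35×7.874 − 4.905×7.874² = 320.7 m.
That is 396 − 320.7 = 75.3 m below the top of the wall, so the flare does not clear it.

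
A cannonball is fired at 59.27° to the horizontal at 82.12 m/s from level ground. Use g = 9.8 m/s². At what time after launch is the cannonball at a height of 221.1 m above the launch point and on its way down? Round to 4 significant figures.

v_y0 = 82.12 sin 59.27° = 70.589 m/s.
Set y = v_y0 t − ½ g t² = 221.1: 4.900 t² − 70.589 t + 221.1 = 0.
t = [70.589 ± √(4982.8 − 4333.6)] / 9.8 = (70.589 ± 25.479) / 9.8, giving t = 4.603 s or t = 9.803 s.
On the way down corresponds to the larger root: t = 9.803 s.

9.803 s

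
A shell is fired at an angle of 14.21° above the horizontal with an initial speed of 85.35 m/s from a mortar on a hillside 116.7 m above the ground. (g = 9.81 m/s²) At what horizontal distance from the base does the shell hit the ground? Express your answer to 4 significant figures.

Components: v_x = 85.35 cos 14.21° = 82.739 m/s, v_y = 85.35 sin 14.21° = 20.951 m/s.
Vertical: 0 = 116.7 + 20.951 t − ½(9.81) t² ⇒ 4.905 t² − 20.951 t − 116.7 = 0.
t = [20.951 + √(438.94 + 2289.7)] / 9.810 = 7.4605 s.
Horizontal: R = v_x · t = 82.739 × 7.4605 = 617.3 m.

617.3 m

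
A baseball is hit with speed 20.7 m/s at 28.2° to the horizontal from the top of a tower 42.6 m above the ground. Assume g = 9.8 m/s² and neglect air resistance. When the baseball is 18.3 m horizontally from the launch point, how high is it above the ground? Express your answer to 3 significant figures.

v_x = 20.7 cos 28.2° = 18.24 m/s, v_y0 = 20.7 sin 28.2° = 9.782 m/s.
Time to reach x = 18.3 m: t = x / v_x = 18.3 / 18.24 = 1.003 s.
y = 42.6 + v_y0 t − ½ g t² = 42.6 + 9.782×1.003 − 4.900×1.003² = 47.5 m.

47.5 m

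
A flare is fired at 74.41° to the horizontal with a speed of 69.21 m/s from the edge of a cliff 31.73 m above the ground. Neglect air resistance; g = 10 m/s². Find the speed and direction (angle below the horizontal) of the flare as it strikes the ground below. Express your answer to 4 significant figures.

73.65 m/s at 75.37° below the horizontal

v_x = 69.21 cos 74.41° = 18.600 m/s (constant).
|v_y| at impact = √((66.664)² + 2×10×31.73) = 71.265 m/s.
Speed = √(18.600² + 71.265²) = 73.65 m/s; angle = arctan(71.265/18.600) = 75.37° below horizontal.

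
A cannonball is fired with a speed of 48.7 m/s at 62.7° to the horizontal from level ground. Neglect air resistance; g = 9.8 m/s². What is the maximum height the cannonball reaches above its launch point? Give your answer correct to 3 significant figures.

95.6 m

Vertical component of launch velocity: v_y = 48.7 sin 62.7° = 43.28 m/s.
At the highest point the vertical velocity is zero, so v_y² = 2 g h_max.
h_max = (43.28)² / (2 × 9.8) = 1873 / 19.60 = 95.6 m.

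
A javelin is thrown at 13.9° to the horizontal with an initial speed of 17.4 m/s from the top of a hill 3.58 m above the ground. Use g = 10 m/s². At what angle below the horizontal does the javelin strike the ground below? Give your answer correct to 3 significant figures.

29.2°

v_x = 17.4 cos 13.9° = 16.89 m/s.
At impact |v_y| = √(v_y0² + 2 g h) = √(4.180² + 2×10×3.58) = 9.438 m/s.
Angle below horizontal = arctan(|v_y| / v_x) = arctan(9.438 / 16.89) = 29.2°.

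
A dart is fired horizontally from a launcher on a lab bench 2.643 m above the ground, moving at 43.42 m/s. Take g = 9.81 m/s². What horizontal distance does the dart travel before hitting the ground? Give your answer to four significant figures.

31.87 m

Initial vertical velocity is zero, so the fall time comes from h = ½ g t²: t = √(2 × 2.643 / 9.81) = 0.73406 s.
Horizontal motion is uniform at 43.42 m/s, so x = 43.42 × 0.73406 = 31.87 m.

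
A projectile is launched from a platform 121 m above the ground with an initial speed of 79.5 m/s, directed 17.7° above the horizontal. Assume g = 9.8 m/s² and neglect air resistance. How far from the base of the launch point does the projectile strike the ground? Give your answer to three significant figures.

607 m

Components: v_x = 79.5 cos 17.7° = 75.74 m/s, v_y = 79.5 sin 17.7° = 24.17 m/s.
Vertical: 0 = 121 + 24.17 t − ½(9.8) t² ⇒ 4.900 t² − 24.17 t − 121 = 0.
t = [24.17 + √(584.2 + 2372)] / 9.800 = 8.014 s.
Horizontal: R = v_x · t = 75.74 × 8.014 = 607 m.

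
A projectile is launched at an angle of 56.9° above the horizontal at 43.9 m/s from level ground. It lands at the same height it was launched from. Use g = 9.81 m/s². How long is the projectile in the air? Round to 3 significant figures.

7.50 s

Vertical component: v_y = 43.9 sin 56.9° = 36.78 m/s.
For a projectile landing at launch height, time of flight is t = 2 v_y / g = 2 × 36.78 / 9.81 = 7.50 s.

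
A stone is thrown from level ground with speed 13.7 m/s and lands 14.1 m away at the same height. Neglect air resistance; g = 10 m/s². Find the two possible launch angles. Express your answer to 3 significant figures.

Level-ground range: R = v₀² sin(2θ)/g ⇒ sin 2θ = R g / v₀² = 14.1×10/13.7² = 0.7512.
2θ = arcsin(0.7512) = 48.69° or 180° − 48.69° = 131.31°.
So θ = 24.3° or θ = 65.7°.

24.3° and 65.7°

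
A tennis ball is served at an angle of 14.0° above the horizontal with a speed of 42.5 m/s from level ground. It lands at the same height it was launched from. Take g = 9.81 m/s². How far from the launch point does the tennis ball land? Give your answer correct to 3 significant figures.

Components: v_x = 42.5 cos 14.0° = 41.24 m/s, v_y = 42.5 sin 14.0° = 10.28 m/s.
Time of flight (same landing height): t = 2 v_y / g = 2 × 10.28 / 9.81 = 2.096 s.
Range: R = v_x · t = 41.24 × 2.096 = 86.4 m.

86.4 m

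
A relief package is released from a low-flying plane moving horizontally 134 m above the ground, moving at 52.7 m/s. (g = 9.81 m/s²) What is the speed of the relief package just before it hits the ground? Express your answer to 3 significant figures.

Fall time: t = √(2 × 134 / 9.81) = 5.227 s.
At impact: v_x = 52.7 m/s (unchanged), v_y = g t = 9.81 × 5.227 = 51.28 m/s.
Speed = √(v_x² + v_y²) = √(2777 + 2630) = 73.5 m/s.

73.5 m/s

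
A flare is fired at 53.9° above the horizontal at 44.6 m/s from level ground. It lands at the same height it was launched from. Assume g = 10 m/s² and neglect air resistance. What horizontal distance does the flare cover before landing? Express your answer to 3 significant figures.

189 m

Components: v_x = 44.6 cos 53.9° = 26.28 m/s, v_y = 44.6 sin 53.9° = 36.04 m/s.
Time of flight (same landing height): t = 2 v_y / g = 2 × 36.04 / 10 = 7.208 s.
Range: R = v_x · t = 26.28 × 7.208 = 189 m.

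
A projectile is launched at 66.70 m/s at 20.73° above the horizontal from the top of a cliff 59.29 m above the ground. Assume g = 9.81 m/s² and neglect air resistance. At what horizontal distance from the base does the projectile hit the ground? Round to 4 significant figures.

Components: v_x = 66.70 cos 20.73° = 62.382 m/s, v_y = 66.70 sin 20.73° = 23.609 m/s.
Vertical: 0 = 59.29 + 23.609 t − ½(9.81) t² ⇒ 4.905 t² − 23.609 t − 59.29 = 0.
t = [23.609 + √(557.38 + 1163.3)] / 9.810 = 6.6351 s.
Horizontal: R = v_x · t = 62.382 × 6.6351 = 413.9 m.

413.9 m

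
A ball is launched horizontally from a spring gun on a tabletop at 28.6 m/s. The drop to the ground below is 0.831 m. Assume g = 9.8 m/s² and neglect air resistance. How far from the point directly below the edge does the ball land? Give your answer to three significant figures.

Initial vertical velocity is zero, so the fall time comes from h = ½ g t²: t = √(2 × 0.831 / 9.8) = 0.4118 s.
Horizontal motion is uniform at 28.6 m/s, so x = 28.6 × 0.4118 = 11.8 m.

11.8 m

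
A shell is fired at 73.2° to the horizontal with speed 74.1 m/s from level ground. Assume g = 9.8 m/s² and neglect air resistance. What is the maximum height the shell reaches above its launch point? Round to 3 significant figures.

257 m

Vertical component of launch velocity: v_y = 74.1 sin 73.2° = 70.94 m/s.
At the highest point the vertical velocity is zero, so v_y² = 2 g h_max.
h_max = (70.94)² / (2 × 9.8) = 5032 / 19.60 = 257 m.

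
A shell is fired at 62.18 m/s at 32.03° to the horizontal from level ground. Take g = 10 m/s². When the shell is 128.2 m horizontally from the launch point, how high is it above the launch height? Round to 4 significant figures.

50.63 m

v_x = 62.18 cos 32.03° = 52.714 m/s, v_y0 = 62.18 sin 32.03° = 32.978 m/s.
Time to reach x = 128.2 m: t = x / v_x = 128.2 / 52.714 = 2.4320 s.
y = v_y0 t − ½ g t² = 32.978×2.4320 − 5.000×2.4320² = 50.63 m.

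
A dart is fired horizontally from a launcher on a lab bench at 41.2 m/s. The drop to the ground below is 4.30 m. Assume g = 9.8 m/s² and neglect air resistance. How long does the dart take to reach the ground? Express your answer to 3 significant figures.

0.937 s

The horizontal speed doesn't affect the fall. With v_y0 = 0, h = ½ g t².
t = √(2 × 4.30 / 9.8) = √0.8776 = 0.937 s.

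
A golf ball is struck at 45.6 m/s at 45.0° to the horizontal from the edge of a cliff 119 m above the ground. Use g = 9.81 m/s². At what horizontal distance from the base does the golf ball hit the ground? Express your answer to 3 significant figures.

297 m

Components: v_x = 45.6 cos 45.0° = 32.24 m/s, v_y = 45.6 sin 45.0° = 32.24 m/s.
Vertical: 0 = 119 + 32.24 t − ½(9.81) t² ⇒ 4.905 t² − 32.24 t − 119 = 0.
t = [32.24 + √(1039 + 2335)] / 9.810 = 9.208 s.
Horizontal: R = v_x · t = 32.24 × 9.208 = 297 m.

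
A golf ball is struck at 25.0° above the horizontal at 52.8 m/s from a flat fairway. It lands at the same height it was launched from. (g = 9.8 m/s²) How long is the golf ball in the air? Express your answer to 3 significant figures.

Vertical component: v_y = 52.8 sin 25.0° = 22.31 m/s.
For a projectile landing at launch height, time of flight is t = 2 v_y / g = 2 × 22.31 / 9.8 = 4.55 s.

4.55 s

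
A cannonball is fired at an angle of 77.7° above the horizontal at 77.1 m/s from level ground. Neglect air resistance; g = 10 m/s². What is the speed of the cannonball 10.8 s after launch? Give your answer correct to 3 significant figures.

36.6 m/s

v_x = 77.1 cos 77.7° = 16.42 m/s (constant).
v_y(t) = 77.1 sin 77.7° − g t = 75.33 − 10 × 10.8 = -32.67 m/s.
Speed = √(v_x² + v_y²) = √(269.6 + 1067) = 36.6 m/s.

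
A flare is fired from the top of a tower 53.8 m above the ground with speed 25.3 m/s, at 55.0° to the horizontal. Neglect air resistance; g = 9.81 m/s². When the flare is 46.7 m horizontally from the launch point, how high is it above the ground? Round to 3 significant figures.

69.7 m

v_x = 25.3 cos 55.0° = 14.51 m/s, v_y0 = 25.3 sin 55.0° = 20.72 m/s.
Time to reach x = 46.7 m: t = x / v_x = 46.7 / 14.51 = 3.218 s.
y = 53.8 + v_y0 t − ½ g t² = 53.8 + 20.72×3.218 − 4.905×3.218² = 69.7 m.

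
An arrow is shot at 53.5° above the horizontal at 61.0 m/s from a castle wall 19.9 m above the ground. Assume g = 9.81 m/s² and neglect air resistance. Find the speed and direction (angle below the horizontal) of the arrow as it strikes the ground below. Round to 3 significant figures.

64.1 m/s at 55.5° below the horizontal

v_x = 61.0 cos 53.5° = 36.28 m/s (constant).
|v_y| at impact = √((49.04)² + 2×9.81×19.9) = 52.87 m/s.
Speed = √(36.28² + 52.87²) = 64.1 m/s; angle = arctan(52.87/36.28) = 55.5° below horizontal.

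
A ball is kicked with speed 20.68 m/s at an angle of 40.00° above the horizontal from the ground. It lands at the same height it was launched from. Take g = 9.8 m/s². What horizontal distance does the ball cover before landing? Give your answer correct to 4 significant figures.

42.98 m

Components: v_x = 20.68 cos 40.00° = 15.842 m/s, v_y = 20.68 sin 40.00° = 13.293 m/s.
Time of flight (same landing height): t = 2 v_y / g = 2 × 13.293 / 9.8 = 2.7129 s.
Range: R = v_x · t = 15.842 × 2.7129 = 42.98 m.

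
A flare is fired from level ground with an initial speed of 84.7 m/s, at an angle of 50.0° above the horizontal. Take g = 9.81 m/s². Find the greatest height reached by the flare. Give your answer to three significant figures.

215 m

Vertical component of launch velocity: v_y = 84.7 sin 50.0° = 64.88 m/s.
At the highest point the vertical velocity is zero, so v_y² = 2 g h_max.
h_max = (64.88)² / (2 × 9.81) = 4209 / 19.62 = 215 m.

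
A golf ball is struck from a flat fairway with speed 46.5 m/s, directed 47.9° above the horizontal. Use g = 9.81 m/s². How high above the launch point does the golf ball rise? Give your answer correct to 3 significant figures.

Vertical component of launch velocity: v_y = 46.5 sin 47.9° = 34.50 m/s.
At the highest point the vertical velocity is zero, so v_y² = 2 g h_max.
h_max = (34.50)² / (2 × 9.81) = 1190 / 19.62 = 60.7 m.

60.7 m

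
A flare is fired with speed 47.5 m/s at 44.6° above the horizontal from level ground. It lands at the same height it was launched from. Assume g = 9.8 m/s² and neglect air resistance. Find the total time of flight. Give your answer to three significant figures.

Vertical component: v_y = 47.5 sin 44.6° = 33.35 m/s.
For a projectile landing at launch height, time of flight is t = 2 v_y / g = 2 × 33.35 / 9.8 = 6.81 s.

6.81 s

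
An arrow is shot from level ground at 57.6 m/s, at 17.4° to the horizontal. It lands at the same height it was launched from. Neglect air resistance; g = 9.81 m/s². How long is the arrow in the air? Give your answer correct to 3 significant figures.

3.51 s

Vertical component: v_y = 57.6 sin 17.4° = 17.22 m/s.
For a projectile landing at launch height, time of flight is t = 2 v_y / g = 2 × 17.22 / 9.81 = 3.51 s.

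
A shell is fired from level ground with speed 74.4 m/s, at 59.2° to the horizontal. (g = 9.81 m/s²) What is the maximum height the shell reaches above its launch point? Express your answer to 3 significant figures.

Vertical component of launch velocity: v_y = 74.4 sin 59.2° = 63.91 m/s.
At the highest point the vertical velocity is zero, so v_y² = 2 g h_max.
h_max = (63.91)² / (2 × 9.81) = 4084 / 19.62 = 208 m.

208 m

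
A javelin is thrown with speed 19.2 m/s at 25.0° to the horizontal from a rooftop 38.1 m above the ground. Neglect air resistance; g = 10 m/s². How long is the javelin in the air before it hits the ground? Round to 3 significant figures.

Vertical component: v_y = 19.2 sin 25.0° = 8.114 m/s.
Taking up as positive with launch at y = 38.1 m, landing at y = 0: 0 = 38.1 + 8.114 t − ½(10) t².
Solving 5.000 t² − 8.114 t − 38.1 = 0 gives t = [8.114 + √(8.114² + 4·5.000·38.1)] / 10.00 = 3.69 s.

3.69 s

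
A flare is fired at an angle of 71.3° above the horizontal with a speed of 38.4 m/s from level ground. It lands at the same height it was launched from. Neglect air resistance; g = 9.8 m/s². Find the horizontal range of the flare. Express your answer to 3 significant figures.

Components: v_x = 38.4 cos 71.3° = 12.31 m/s, v_y = 38.4 sin 71.3° = 36.37 m/s.
Time of flight (same landing height): t = 2 v_y / g = 2 × 36.37 / 9.8 = 7.422 s.
Range: R = v_x · t = 12.31 × 7.422 = 91.4 m.

91.4 m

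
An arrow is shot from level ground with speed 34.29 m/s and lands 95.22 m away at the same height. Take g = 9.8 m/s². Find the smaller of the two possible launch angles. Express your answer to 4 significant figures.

Level-ground range: R = v₀² sin(2θ)/g ⇒ sin 2θ = R g / v₀² = 95.22×9.8/34.29² = 0.7936.
2θ = arcsin(0.7936) = 52.523° or 180° − 52.523° = 127.477°.
So θ = 26.26° or θ = 63.74°.

26.26°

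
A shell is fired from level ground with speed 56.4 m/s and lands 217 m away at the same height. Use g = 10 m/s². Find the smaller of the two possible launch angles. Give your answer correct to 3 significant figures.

21.5°

Level-ground range: R = v₀² sin(2θ)/g ⇒ sin 2θ = R g / v₀² = 217×10/56.4² = 0.6822.
2θ = arcsin(0.6822) = 43.02° or 180° − 43.02° = 136.98°.
So θ = 21.5° or θ = 68.5°.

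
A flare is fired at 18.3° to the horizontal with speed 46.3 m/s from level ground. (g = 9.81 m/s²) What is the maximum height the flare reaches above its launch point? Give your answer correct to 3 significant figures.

10.8 m

Vertical component of launch velocity: v_y = 46.3 sin 18.3° = 14.54 m/s.
At the highest point the vertical velocity is zero, so v_y² = 2 g h_max.
h_max = (14.54)² / (2 × 9.81) = 211.4 / 19.62 = 10.8 m.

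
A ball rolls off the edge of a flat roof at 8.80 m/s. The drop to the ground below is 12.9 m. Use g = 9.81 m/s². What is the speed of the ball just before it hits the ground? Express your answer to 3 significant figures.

18.2 m/s

Fall time: t = √(2 × 12.9 / 9.81) = 1.622 s.
At impact: v_x = 8.80 m/s (unchanged), v_y = g t = 9.81 × 1.622 = 15.91 m/s.
Speed = √(v_x² + v_y²) = √(77.44 + 253.1) = 18.2 m/s.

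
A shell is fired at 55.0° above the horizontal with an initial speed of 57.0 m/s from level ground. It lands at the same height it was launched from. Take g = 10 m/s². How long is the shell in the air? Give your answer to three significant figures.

9.34 s

Vertical component: v_y = 57.0 sin 55.0° = 46.69 m/s.
For a projectile landing at launch height, time of flight is t = 2 v_y / g = 2 × 46.69 / 10 = 9.34 s.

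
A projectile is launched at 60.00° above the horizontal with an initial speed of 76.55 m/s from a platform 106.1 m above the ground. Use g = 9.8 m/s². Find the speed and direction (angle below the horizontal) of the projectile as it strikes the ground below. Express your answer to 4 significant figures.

v_x = 76.55 cos 60.00° = 38.275 m/s (constant).
|v_y| at impact = √((66.294)² + 2×9.8×106.1) = 80.464 m/s.
Speed = √(38.275² + 80.464²) = 89.10 m/s; angle = arctan(80.464/38.275) = 64.56° below horizontal.

89.10 m/s at 64.56° below the horizontal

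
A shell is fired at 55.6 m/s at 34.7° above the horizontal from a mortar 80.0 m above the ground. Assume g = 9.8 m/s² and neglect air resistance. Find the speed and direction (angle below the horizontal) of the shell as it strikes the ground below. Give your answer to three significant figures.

v_x = 55.6 cos 34.7° = 45.71 m/s (constant).
|v_y| at impact = √((31.65)² + 2×9.8×80.0) = 50.69 m/s.
Speed = √(45.71² + 50.69²) = 68.3 m/s; angle = arctan(50.69/45.71) = 48.0° below horizontal.

68.3 m/s at 48.0° below the horizontal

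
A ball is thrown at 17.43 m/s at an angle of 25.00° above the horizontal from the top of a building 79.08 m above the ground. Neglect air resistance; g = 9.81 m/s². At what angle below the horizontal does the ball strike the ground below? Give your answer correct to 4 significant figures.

v_x = 17.43 cos 25.00° = 15.797 m/s.
At impact |v_y| = √(v_y0² + 2 g h) = √(7.3662² + 2×9.81×79.08) = 40.073 m/s.
Angle below horizontal = arctan(|v_y| / v_x) = arctan(40.073 / 15.797) = 68.49°.

68.49°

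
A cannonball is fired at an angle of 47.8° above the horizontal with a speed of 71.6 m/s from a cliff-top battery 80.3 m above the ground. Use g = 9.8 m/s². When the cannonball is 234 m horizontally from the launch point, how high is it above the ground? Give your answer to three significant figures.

222 m

v_x = 71.6 cos 47.8° = 48.10 m/s, v_y0 = 71.6 sin 47.8° = 53.04 m/s.
Time to reach x = 234 m: t = x / v_x = 234 / 48.10 = 4.865 s.
y = 80.3 + v_y0 t − ½ g t² = 80.3 + 53.04×4.865 − 4.900×4.865² = 222 m.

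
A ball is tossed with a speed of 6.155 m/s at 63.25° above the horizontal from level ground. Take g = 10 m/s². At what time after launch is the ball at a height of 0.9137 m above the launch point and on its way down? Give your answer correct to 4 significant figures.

v_y0 = 6.155 sin 63.25° = 5.4963 m/s.
Set y = v_y0 t − ½ g t² = 0.9137: 5.000 t² − 5.4963 t + 0.9137 = 0.
t = [5.4963 ± √(30.209 − 18.274)] / 10 = (5.4963 ± 3.4547) / 10, giving t = 0.2042 s or t = 0.8951 s.
On the way down corresponds to the larger root: t = 0.8951 s.

0.8951 s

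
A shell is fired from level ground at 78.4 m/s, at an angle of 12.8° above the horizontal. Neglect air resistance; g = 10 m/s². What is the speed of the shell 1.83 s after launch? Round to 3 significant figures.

76.5 m/s

v_x = 78.4 cos 12.8° = 76.45 m/s (constant).
v_y(t) = 78.4 sin 12.8° − g t = 17.37 − 10 × 1.83 = -0.9300 m/s.
Speed = √(v_x² + v_y²) = √(5845 + 0.8649) = 76.5 m/s.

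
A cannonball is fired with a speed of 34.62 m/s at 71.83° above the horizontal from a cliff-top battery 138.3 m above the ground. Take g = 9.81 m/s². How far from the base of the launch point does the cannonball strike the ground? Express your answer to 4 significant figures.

104.0 m

Components: v_x = 34.62 cos 71.83° = 10.796 m/s, v_y = 34.62 sin 71.83° = 32.894 m/s.
Vertical: 0 = 138.3 + 32.894 t − ½(9.81) t² ⇒ 4.905 t² − 32.894 t − 138.3 = 0.
t = [32.894 + √(1082.0 + 2713.4)] / 9.810 = 9.6331 s.
Horizontal: R = v_x · t = 10.796 × 9.6331 = 104.0 m.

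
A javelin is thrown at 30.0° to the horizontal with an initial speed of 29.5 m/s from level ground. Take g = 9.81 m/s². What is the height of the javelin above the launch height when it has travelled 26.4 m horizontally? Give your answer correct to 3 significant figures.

v_x = 29.5 cos 30.0° = 25.55 m/s, v_y0 = 29.5 sin 30.0° = 14.75 m/s.
Time to reach x = 26.4 m: t = x / v_x = 26.4 / 25.55 = 1.033 s.
y = v_y0 t − ½ g t² = 14.75×1.033 − 4.905×1.033² = 10.0 m.

10.0 m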